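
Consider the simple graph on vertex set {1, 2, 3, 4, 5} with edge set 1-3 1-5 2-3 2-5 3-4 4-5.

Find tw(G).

A width-2 tree decomposition is:
Bags: B1 = {1, 3, 5}  B2 = {3, 4, 5}  B3 = {2, 3, 5}
Tree: B1–B2, B2–B3
Each bag holds 3 vertices, so the decomposition has width 2, which upper-bounds the treewidth. Since 1–5–4–3–1 is a cycle in G, G is not acyclic. Forests are exactly the graphs of treewidth ≤ 1, so tw(G) ≥ 2. Therefore the treewidth is 2.

2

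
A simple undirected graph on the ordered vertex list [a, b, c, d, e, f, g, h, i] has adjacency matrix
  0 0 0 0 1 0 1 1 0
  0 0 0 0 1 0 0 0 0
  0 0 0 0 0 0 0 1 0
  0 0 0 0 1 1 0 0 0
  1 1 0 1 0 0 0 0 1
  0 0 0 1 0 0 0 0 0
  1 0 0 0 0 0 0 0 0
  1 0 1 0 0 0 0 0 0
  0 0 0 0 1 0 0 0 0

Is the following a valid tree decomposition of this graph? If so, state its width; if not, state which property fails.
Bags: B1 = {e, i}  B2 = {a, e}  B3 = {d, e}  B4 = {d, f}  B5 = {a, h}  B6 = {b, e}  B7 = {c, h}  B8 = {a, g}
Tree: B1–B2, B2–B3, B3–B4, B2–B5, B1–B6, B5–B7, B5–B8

Every vertex of G appears in some bag (union = {a, b, c, d, e, f, g, h, i}); every edge is covered by a bag; and for each vertex v the set of bags containing v is connected in the bag tree. The decomposition is therefore valid. The largest bag has 2 vertices, so the width is 1.

Yes; width 1.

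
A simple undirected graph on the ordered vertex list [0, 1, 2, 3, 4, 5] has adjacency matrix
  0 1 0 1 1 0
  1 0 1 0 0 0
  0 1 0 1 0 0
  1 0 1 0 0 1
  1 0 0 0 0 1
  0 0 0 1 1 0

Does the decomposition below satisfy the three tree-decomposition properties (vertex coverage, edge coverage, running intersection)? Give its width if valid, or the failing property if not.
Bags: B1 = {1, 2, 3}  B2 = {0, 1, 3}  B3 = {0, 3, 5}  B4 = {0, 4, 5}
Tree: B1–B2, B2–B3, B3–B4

Vertex coverage: the bags together contain {0, 1, 2, 3, 4, 5}, the full vertex set. Edge coverage: each edge of G has both endpoints in at least one bag. Running intersection: for every vertex, the bags containing it form a connected subtree. All three properties hold, so this is a valid tree decomposition of width max|bag| − 1 = 2, and hence tw(G) ≤ 2.

Yes; width 2.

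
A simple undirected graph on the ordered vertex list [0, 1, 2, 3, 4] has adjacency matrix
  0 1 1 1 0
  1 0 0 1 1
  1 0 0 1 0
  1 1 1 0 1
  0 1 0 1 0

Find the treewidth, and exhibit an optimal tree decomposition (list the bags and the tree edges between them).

The largest bag has 3 vertices, giving width 2; this decomposition certifies tw(G) ≤ 2. On the other hand G contains the 3-clique {0, 1, 3}. A clique must lie in a single bag of any decomposition, so no decomposition can have width below 2. The upper and lower bounds meet at 2, so that is the treewidth.

Treewidth 2.
One such decomposition:
Bags: B1 = {0, 2, 3}  B2 = {0, 1, 3}  B3 = {1, 3, 4}
Tree: B1–B2, B2–B3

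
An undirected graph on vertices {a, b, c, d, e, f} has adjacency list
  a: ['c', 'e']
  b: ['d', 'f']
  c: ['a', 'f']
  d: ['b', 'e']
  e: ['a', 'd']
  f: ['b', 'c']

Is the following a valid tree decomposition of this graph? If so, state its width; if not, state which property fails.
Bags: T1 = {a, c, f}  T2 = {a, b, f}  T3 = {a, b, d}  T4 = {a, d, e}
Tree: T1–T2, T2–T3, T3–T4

Yes; width 2.

Checking the three conditions: (i) the bags cover all of {a, b, c, d, e, f}; (ii) for each edge, some bag contains both endpoints; (iii) the bags containing any fixed vertex form a subtree. All hold, so the decomposition is valid with width 3 − 1 = 2.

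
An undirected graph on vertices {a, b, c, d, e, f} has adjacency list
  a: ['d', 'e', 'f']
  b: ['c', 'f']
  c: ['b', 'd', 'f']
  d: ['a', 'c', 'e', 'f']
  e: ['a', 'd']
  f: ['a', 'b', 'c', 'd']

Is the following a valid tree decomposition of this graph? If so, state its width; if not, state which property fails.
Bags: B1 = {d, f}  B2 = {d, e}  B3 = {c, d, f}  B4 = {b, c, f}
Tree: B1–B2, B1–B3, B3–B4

A tree decomposition must satisfy three properties: every vertex lies in some bag; for every edge, both endpoints lie together in some bag; and for every vertex, the bags containing it form a connected subtree. Here vertex a appears in no bag, so the decomposition is invalid.

No — vertex a appears in no bag.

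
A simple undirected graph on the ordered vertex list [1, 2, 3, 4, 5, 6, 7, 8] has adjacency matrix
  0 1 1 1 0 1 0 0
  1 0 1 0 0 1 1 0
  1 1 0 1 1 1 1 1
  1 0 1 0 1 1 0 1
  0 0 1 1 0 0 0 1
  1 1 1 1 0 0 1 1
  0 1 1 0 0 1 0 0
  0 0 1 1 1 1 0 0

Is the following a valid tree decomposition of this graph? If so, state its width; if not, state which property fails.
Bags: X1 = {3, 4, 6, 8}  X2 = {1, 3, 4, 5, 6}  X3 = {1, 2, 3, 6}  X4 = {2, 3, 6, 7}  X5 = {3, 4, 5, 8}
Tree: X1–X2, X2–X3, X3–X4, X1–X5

A tree decomposition must satisfy three properties: every vertex lies in some bag; for every edge, both endpoints lie together in some bag; and for every vertex, the bags containing it form a connected subtree. Here bags containing vertex 5 are not connected in the tree, so the decomposition is invalid.

No — bags containing vertex 5 are not connected in the tree.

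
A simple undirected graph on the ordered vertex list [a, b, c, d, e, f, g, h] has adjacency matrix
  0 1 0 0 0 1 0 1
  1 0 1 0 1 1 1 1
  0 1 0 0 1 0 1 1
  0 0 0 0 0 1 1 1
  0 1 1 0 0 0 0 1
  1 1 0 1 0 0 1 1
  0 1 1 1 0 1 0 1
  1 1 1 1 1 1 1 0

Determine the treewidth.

3

A width-3 tree decomposition is:
Bags: B1 = {b, c, e, h}  B2 = {b, c, g, h}  B3 = {b, f, g, h}  B4 = {a, b, f, h}  B5 = {d, f, g, h}
Tree: B1–B2, B2–B3, B3–B4, B3–B5
The largest bag has 4 vertices, giving width 3; this decomposition certifies tw(G) ≤ 3. Conversely, {d, f, g, h} is a clique of size 4, and the vertices of any clique must share a bag in every tree decomposition; so some bag has ≥ 4 vertices and tw(G) ≥ 3. Combining the bounds, tw(G) = 3.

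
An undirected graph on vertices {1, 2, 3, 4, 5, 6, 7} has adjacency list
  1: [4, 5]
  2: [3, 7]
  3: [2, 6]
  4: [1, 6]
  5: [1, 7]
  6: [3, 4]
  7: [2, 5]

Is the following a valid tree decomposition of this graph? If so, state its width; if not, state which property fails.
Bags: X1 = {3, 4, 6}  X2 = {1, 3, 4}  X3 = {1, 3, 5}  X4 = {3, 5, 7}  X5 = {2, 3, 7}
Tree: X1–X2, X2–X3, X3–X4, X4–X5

Every vertex of G appears in some bag (union = {1, 2, 3, 4, 5, 6, 7}); every edge is covered by a bag; and for each vertex v the set of bags containing v is connected in the bag tree. The decomposition is therefore valid. The largest bag has 3 vertices, so the width is 2.

Yes; width 2.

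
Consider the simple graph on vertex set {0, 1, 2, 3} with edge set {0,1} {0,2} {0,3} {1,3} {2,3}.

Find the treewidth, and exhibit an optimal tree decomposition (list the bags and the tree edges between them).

The largest bag has 3 vertices, giving width 2; this decomposition certifies tw(G) ≤ 2. Conversely, {0, 1, 3} is a clique of size 3, and the vertices of any clique must share a bag in every tree decomposition; so some bag has ≥ 3 vertices and tw(G) ≥ 2. Combining the bounds, tw(G) = 2.

Treewidth 2.
Bags: B1 = {0, 2, 3}  B2 = {0, 1, 3}
Tree: B1–B2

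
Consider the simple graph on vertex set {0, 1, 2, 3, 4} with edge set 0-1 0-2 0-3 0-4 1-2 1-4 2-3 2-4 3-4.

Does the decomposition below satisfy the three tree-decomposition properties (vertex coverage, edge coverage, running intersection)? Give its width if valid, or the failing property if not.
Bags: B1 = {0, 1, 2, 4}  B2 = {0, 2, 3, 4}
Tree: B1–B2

Yes; width 3.

Vertex coverage: the bags together contain {0, 1, 2, 3, 4}, the full vertex set. Edge coverage: each edge of G has both endpoints in at least one bag. Running intersection: for every vertex, the bags containing it form a connected subtree. All three properties hold, so this is a valid tree decomposition of width max|bag| − 1 = 3, and hence tw(G) ≤ 3.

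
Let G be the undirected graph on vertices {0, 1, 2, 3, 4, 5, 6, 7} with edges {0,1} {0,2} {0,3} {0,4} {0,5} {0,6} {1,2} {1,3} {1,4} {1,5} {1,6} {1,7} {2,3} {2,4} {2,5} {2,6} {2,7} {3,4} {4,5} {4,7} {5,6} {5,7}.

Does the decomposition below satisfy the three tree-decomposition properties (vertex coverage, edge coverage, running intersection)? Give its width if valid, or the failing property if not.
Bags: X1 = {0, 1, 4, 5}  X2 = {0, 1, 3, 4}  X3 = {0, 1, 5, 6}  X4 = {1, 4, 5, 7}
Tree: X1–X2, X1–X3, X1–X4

A tree decomposition must satisfy three properties: every vertex lies in some bag; for every edge, both endpoints lie together in some bag; and for every vertex, the bags containing it form a connected subtree. Here vertex 2 appears in no bag, so the decomposition is invalid.

No — vertex 2 appears in no bag.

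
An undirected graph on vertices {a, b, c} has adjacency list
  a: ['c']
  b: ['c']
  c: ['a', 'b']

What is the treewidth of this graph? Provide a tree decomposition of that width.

Each bag holds 2 vertices, so the decomposition has width 1, which upper-bounds the treewidth. G has an edge, so its treewidth is at least 1. Hence tw(G) = 1 exactly.

Treewidth 1.
Bags: B1 = {b, c}  B2 = {a, c}
Tree: B1–B2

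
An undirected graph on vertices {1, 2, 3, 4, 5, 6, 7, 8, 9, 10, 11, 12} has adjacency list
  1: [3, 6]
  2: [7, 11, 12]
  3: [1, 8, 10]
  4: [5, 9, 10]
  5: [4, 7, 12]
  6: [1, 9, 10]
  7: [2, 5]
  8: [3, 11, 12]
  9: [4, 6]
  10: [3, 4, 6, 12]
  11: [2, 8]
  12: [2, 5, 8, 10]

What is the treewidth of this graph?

A width-3 tree decomposition is:
Bags: B1 = {2, 5, 7, 11}  B2 = {2, 5, 11, 12}  B3 = {5, 8, 11, 12}  B4 = {4, 5, 8, 12}  B5 = {4, 8, 10, 12}  B6 = {3, 4, 8, 10}  B7 = {3, 4, 9, 10}  B8 = {3, 6, 9, 10}  B9 = {1, 3, 6, 9}
Tree: B1–B2, B2–B3, B3–B4, B4–B5, B5–B6, B6–B7, B7–B8, B8–B9
The largest bag has 4 vertices, giving width 3; this decomposition certifies tw(G) ≤ 3. For the lower bound: the 4 vertex sets {2,7,11}, {5}, {12}, {3,4,8,10} are disjoint, each induces a connected subgraph, and every pair is joined by at least one edge of G. Contracting each set to a single vertex therefore yields K_{4} as a minor, and since treewidth is minor-monotone, tw(G) ≥ tw(K_{4}) = 3. Hence tw(G) = 3 exactly.

3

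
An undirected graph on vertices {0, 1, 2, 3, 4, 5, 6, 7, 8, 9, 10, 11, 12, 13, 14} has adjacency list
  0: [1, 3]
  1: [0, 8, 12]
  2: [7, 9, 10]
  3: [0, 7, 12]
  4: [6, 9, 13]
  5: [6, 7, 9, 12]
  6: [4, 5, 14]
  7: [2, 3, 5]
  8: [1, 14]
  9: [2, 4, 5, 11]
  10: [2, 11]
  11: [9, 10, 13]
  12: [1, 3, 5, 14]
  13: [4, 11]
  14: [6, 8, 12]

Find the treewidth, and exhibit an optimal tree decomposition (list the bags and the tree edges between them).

The largest bag has 4 vertices, giving width 3; this decomposition certifies tw(G) ≤ 3. For the lower bound: the 4 vertex sets {10,11,13}, {2}, {9}, {4,5,6,7} are disjoint, each induces a connected subgraph, and every pair is joined by at least one edge of G. Contracting each set to a single vertex therefore yields K_{4} as a minor, and since treewidth is minor-monotone, tw(G) ≥ tw(K_{4}) = 3. The upper and lower bounds meet at 3, so that is the treewidth.

Treewidth 3.
One such decomposition:
Bags: B1 = {2, 10, 11, 13}  B2 = {2, 9, 11, 13}  B3 = {2, 4, 9, 13}  B4 = {2, 4, 7, 9}  B5 = {4, 5, 7, 9}  B6 = {4, 5, 6, 7}  B7 = {3, 5, 6, 7}  B8 = {3, 5, 6, 12}  B9 = {3, 6, 12, 14}  B10 = {0, 3, 12, 14}  B11 = {0, 1, 12, 14}  B12 = {0, 1, 8, 14}
Tree: B1–B2, B2–B3, B3–B4, B4–B5, B5–B6, B6–B7, B7–B8, B8–B9, B9–B10, B10–B11, B11–B12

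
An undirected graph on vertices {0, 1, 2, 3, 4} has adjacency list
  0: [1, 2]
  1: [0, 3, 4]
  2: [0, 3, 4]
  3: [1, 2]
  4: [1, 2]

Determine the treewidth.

A width-2 tree decomposition is:
Bags: B1 = {1, 2, 4}  B2 = {0, 1, 2}  B3 = {1, 2, 3}
Tree: B1–B2, B2–B3
Each bag holds 3 vertices, so the decomposition has width 2, which upper-bounds the treewidth. Since 1–4–2–0–1 is a cycle in G, G is not acyclic. Forests are exactly the graphs of treewidth ≤ 1, so tw(G) ≥ 2. Hence tw(G) = 2 exactly.

2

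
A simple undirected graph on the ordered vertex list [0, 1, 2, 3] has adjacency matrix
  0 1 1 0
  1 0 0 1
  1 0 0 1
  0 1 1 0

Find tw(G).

2

A width-2 tree decomposition is:
Bags: B1 = {0, 2, 3}  B2 = {0, 1, 3}
Tree: B1–B2
The largest bag has 3 vertices, giving width 2; this decomposition certifies tw(G) ≤ 2. The edges 3–2–0–1–3 form a cycle, so G is not a tree and its treewidth is at least 2. Combining the bounds, tw(G) = 2.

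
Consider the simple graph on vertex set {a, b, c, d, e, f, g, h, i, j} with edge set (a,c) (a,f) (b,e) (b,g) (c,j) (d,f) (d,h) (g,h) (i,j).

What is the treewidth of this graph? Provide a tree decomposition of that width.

Each bag holds 2 vertices, so the decomposition has width 1, which upper-bounds the treewidth. Any graph with an edge has treewidth ≥ 1, and G has the edge i–j. Combining the bounds, tw(G) = 1.

Treewidth 1.
One optimal decomposition is:
Bags: B1 = {i, j}  B2 = {c, j}  B3 = {a, c}  B4 = {a, f}  B5 = {d, f}  B6 = {d, h}  B7 = {g, h}  B8 = {b, g}  B9 = {b, e}
Tree: B1–B2, B2–B3, B3–B4, B4–B5, B5–B6, B6–B7, B7–B8, B8–B9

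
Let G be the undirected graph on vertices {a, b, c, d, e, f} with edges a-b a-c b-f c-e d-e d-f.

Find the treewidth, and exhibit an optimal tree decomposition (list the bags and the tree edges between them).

Treewidth 2.
One such decomposition:
Bags: B1 = {a, b, c}  B2 = {b, c, e}  B3 = {b, d, e}  B4 = {b, d, f}
Tree: B1–B2, B2–B3, B3–B4

Every bag has size at most 3, so the width is 3 − 1 = 2 and tw(G) ≤ 2. The edges b–a–c–e–d–f–b form a cycle, so G is not a tree and its treewidth is at least 2. Hence tw(G) = 2 exactly.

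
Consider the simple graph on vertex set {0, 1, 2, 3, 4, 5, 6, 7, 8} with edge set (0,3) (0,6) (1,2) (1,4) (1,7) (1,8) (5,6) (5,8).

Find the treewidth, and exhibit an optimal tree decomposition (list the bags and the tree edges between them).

Treewidth 1.
One such decomposition:
Bags: B1 = {5, 8}  B2 = {1, 8}  B3 = {5, 6}  B4 = {0, 6}  B5 = {0, 3}  B6 = {1, 4}  B7 = {1, 7}  B8 = {1, 2}
Tree: B1–B2, B1–B3, B3–B4, B4–B5, B2–B6, B6–B7, B6–B8

Each bag holds 2 vertices, so the decomposition has width 1, which upper-bounds the treewidth. G has an edge, so its treewidth is at least 1. Hence tw(G) = 1 exactly.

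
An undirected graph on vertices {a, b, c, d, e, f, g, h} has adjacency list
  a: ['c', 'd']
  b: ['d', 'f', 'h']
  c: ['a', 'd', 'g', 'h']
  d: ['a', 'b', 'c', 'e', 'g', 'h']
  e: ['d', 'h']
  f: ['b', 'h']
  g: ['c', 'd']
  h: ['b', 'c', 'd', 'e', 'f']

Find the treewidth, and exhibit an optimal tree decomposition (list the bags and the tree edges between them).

Treewidth 2.
One optimal decomposition is:
Bags: B1 = {b, d, h}  B2 = {c, d, h}  B3 = {c, d, g}  B4 = {b, f, h}  B5 = {d, e, h}  B6 = {a, c, d}
Tree: B1–B2, B2–B3, B1–B4, B1–B5, B2–B6

Every bag has size at most 3, so the width is 3 − 1 = 2 and tw(G) ≤ 2. On the other hand G contains the 3-clique {c, d, g}. A clique must lie in a single bag of any decomposition, so no decomposition can have width below 2. The upper and lower bounds meet at 2, so that is the treewidth.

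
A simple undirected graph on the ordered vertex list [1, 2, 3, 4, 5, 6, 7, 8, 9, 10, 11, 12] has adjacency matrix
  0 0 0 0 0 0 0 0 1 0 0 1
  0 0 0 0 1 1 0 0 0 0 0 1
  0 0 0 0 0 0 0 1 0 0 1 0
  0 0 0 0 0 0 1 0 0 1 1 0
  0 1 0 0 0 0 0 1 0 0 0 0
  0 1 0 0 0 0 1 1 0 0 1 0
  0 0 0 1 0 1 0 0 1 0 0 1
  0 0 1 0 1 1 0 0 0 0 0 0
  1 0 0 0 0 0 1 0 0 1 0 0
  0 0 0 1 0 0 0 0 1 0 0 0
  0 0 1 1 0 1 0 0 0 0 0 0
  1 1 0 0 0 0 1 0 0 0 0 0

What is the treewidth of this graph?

3

A width-3 tree decomposition is:
Bags: B1 = {2, 3, 5, 8}  B2 = {2, 3, 6, 8}  B3 = {2, 3, 6, 11}  B4 = {2, 6, 11, 12}  B5 = {6, 7, 11, 12}  B6 = {4, 7, 11, 12}  B7 = {1, 4, 7, 12}  B8 = {1, 4, 7, 9}  B9 = {1, 4, 9, 10}
Tree: B1–B2, B2–B3, B3–B4, B4–B5, B5–B6, B6–B7, B7–B8, B8–B9
The largest bag has 4 vertices, giving width 3; this decomposition certifies tw(G) ≤ 3. For the lower bound: the 4 vertex sets {3,5,8}, {2}, {6}, {4,7,11,12} are disjoint, each induces a connected subgraph, and every pair is joined by at least one edge of G. Contracting each set to a single vertex therefore yields K_{4} as a minor, and since treewidth is minor-monotone, tw(G) ≥ tw(K_{4}) = 3. Hence tw(G) = 3 exactly.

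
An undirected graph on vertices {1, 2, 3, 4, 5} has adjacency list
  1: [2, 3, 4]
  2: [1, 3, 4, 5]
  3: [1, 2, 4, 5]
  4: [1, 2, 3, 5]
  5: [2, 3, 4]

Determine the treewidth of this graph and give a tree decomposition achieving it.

Each bag holds 4 vertices, so the decomposition has width 3, which upper-bounds the treewidth. Conversely, {1, 2, 3, 4} is a clique of size 4, and the vertices of any clique must share a bag in every tree decomposition; so some bag has ≥ 4 vertices and tw(G) ≥ 3. Hence tw(G) = 3 exactly.

Treewidth 3.
Bags: B1 = {1, 2, 3, 4}  B2 = {2, 3, 4, 5}
Tree: B1–B2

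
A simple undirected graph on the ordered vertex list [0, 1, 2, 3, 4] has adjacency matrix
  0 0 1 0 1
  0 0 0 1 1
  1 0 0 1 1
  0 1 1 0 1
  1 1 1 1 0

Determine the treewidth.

2

A width-2 tree decomposition is:
Bags: B1 = {1, 3, 4}  B2 = {2, 3, 4}  B3 = {0, 2, 4}
Tree: B1–B2, B2–B3
Every bag has size at most 3, so the width is 3 − 1 = 2 and tw(G) ≤ 2. Conversely, {1, 3, 4} is a clique of size 3, and the vertices of any clique must share a bag in every tree decomposition; so some bag has ≥ 3 vertices and tw(G) ≥ 2. Therefore the treewidth is 2.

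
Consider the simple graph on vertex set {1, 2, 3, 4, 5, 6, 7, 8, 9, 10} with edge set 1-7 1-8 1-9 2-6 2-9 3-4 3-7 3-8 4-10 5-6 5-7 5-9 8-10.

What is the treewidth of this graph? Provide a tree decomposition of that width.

Every bag has size at most 3, so the width is 3 − 1 = 2 and tw(G) ≤ 2. For the lower bound, G contains the cycle 6–2–9–5–6, so G is not a forest; only forests have treewidth ≤ 1, hence tw(G) ≥ 2. Hence tw(G) = 2 exactly.

Treewidth 2.
Bags: B1 = {2, 5, 6}  B2 = {2, 5, 9}  B3 = {5, 7, 9}  B4 = {1, 7, 9}  B5 = {1, 3, 7}  B6 = {1, 3, 8}  B7 = {3, 4, 8}  B8 = {4, 8, 10}
Tree: B1–B2, B2–B3, B3–B4, B4–B5, B5–B6, B6–B7, B7–B8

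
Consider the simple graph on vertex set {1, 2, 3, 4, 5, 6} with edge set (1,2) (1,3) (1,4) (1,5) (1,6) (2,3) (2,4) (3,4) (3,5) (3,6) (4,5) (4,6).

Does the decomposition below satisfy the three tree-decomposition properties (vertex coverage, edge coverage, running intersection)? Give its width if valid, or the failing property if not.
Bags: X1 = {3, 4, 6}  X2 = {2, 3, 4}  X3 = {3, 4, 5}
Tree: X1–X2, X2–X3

No — vertex 1 appears in no bag.

A tree decomposition must satisfy three properties: every vertex lies in some bag; for every edge, both endpoints lie together in some bag; and for every vertex, the bags containing it form a connected subtree. Here vertex 1 appears in no bag, so the decomposition is invalid.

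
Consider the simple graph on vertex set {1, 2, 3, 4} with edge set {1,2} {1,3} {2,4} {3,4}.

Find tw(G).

2

A width-2 tree decomposition is:
Bags: B1 = {2, 3, 4}  B2 = {1, 2, 3}
Tree: B1–B2
Every bag has size at most 3, so the width is 3 − 1 = 2 and tw(G) ≤ 2. Since 2–4–3–1–2 is a cycle in G, G is not acyclic. Forests are exactly the graphs of treewidth ≤ 1, so tw(G) ≥ 2. Hence tw(G) = 2 exactly.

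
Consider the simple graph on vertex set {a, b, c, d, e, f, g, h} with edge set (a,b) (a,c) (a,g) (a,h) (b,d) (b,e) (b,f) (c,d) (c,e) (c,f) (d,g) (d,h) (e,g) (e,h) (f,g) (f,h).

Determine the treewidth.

A width-4 tree decomposition is:
Bags: B1 = {b, c, e, g, h}  B2 = {a, b, c, g, h}  B3 = {b, c, f, g, h}  B4 = {b, c, d, g, h}
Tree: B1–B2, B2–B3, B3–B4
Every bag has size at most 5, so the width is 5 − 1 = 4 and tw(G) ≤ 4. For the lower bound: the 5 vertex sets {c,e}, {a,b}, {f,g}, {h}, {d} are disjoint, each induces a connected subgraph, and every pair is joined by at least one edge of G. Contracting each set to a single vertex therefore yields K_{5} as a minor, and since treewidth is minor-monotone, tw(G) ≥ tw(K_{5}) = 4. Hence tw(G) = 4 exactly.

4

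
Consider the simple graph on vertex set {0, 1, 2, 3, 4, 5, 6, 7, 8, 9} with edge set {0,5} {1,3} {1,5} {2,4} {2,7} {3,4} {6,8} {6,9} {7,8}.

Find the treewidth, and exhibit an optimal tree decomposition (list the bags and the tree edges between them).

Treewidth 1.
Bags: B1 = {6, 9}  B2 = {6, 8}  B3 = {7, 8}  B4 = {2, 7}  B5 = {2, 4}  B6 = {3, 4}  B7 = {1, 3}  B8 = {1, 5}  B9 = {0, 5}
Tree: B1–B2, B2–B3, B3–B4, B4–B5, B5–B6, B6–B7, B7–B8, B8–B9

Every bag has size at most 2, so the width is 2 − 1 = 1 and tw(G) ≤ 1. G has an edge, so its treewidth is at least 1. The upper and lower bounds meet at 1, so that is the treewidth.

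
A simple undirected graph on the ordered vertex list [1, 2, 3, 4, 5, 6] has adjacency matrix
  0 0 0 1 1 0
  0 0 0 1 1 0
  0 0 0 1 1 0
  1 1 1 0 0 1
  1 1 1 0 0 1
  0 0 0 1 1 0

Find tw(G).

2

A width-2 tree decomposition is:
Bags: B1 = {1, 4, 5}  B2 = {4, 5, 6}  B3 = {3, 4, 5}  B4 = {2, 4, 5}
Tree: B1–B2, B2–B3, B3–B4
The largest bag has 3 vertices, giving width 2; this decomposition certifies tw(G) ≤ 2. The edges 5–1–4–6–5 form a cycle, so G is not a tree and its treewidth is at least 2. The upper and lower bounds meet at 2, so that is the treewidth.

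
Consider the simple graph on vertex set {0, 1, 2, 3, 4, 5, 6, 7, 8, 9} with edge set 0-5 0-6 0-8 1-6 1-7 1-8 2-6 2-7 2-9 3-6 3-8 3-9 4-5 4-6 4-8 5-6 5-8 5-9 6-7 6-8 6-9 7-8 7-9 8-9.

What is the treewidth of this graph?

A width-3 tree decomposition is:
Bags: B1 = {2, 6, 7, 9}  B2 = {6, 7, 8, 9}  B3 = {1, 6, 7, 8}  B4 = {5, 6, 8, 9}  B5 = {0, 5, 6, 8}  B6 = {3, 6, 8, 9}  B7 = {4, 5, 6, 8}
Tree: B1–B2, B2–B3, B2–B4, B4–B5, B2–B6, B5–B7
Each bag holds 4 vertices, so the decomposition has width 3, which upper-bounds the treewidth. On the other hand G contains the 4-clique {1, 6, 7, 8}. A clique must lie in a single bag of any decomposition, so no decomposition can have width below 3. Combining the bounds, tw(G) = 3.

3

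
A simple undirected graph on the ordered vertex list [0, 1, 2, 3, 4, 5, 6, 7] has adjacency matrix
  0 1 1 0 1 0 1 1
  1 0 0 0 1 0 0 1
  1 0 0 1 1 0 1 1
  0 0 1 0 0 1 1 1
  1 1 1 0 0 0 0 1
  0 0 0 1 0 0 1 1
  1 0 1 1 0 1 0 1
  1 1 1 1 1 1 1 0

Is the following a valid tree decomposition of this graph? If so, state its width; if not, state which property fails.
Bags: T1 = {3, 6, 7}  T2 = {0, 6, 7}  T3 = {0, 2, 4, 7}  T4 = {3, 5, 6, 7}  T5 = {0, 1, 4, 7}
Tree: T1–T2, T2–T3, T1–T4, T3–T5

A tree decomposition must satisfy three properties: every vertex lies in some bag; for every edge, both endpoints lie together in some bag; and for every vertex, the bags containing it form a connected subtree. Here edge (2,6) lies in no bag, so the decomposition is invalid.

No — edge (2,6) lies in no bag.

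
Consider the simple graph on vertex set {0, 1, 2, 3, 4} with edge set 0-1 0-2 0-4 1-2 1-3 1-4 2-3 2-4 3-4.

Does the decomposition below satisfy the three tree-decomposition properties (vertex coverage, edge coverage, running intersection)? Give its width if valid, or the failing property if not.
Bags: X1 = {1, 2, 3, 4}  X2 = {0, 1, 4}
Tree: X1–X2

A tree decomposition must satisfy three properties: every vertex lies in some bag; for every edge, both endpoints lie together in some bag; and for every vertex, the bags containing it form a connected subtree. Here edge (2,0) lies in no bag, so the decomposition is invalid.

No — edge (2,0) lies in no bag.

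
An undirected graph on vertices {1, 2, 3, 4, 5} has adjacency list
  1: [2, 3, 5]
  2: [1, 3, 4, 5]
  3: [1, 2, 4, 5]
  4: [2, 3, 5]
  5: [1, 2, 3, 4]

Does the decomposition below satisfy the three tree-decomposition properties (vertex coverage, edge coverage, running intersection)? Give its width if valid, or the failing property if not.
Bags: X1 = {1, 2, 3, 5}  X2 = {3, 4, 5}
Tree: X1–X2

A tree decomposition must satisfy three properties: every vertex lies in some bag; for every edge, both endpoints lie together in some bag; and for every vertex, the bags containing it form a connected subtree. Here edge (2,4) lies in no bag, so the decomposition is invalid.

No — edge (2,4) lies in no bag.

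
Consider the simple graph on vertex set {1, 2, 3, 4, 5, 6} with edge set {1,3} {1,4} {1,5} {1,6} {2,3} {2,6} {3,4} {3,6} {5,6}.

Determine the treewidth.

A width-2 tree decomposition is:
Bags: B1 = {1, 3, 6}  B2 = {2, 3, 6}  B3 = {1, 3, 4}  B4 = {1, 5, 6}
Tree: B1–B2, B1–B3, B1–B4
Each bag holds 3 vertices, so the decomposition has width 2, which upper-bounds the treewidth. On the other hand G contains the 3-clique {1, 3, 4}. A clique must lie in a single bag of any decomposition, so no decomposition can have width below 2. Hence tw(G) = 2 exactly.

2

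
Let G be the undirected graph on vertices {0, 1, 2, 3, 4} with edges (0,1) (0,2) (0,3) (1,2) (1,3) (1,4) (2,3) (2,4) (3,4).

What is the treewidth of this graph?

3

A width-3 tree decomposition is:
Bags: B1 = {1, 2, 3, 4}  B2 = {0, 1, 2, 3}
Tree: B1–B2
The largest bag has 4 vertices, giving width 3; this decomposition certifies tw(G) ≤ 3. For the lower bound, the 4 vertices {0, 1, 2, 3} are pairwise adjacent, and any tree decomposition puts a clique entirely inside one bag — forcing width ≥ 3. Therefore the treewidth is 3.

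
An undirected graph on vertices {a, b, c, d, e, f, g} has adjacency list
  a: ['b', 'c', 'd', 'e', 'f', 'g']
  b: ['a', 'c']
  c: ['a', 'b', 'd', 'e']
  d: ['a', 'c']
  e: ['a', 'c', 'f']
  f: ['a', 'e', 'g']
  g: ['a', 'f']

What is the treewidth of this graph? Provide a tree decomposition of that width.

Treewidth 2.
Bags: B1 = {a, e, f}  B2 = {a, c, e}  B3 = {a, f, g}  B4 = {a, b, c}  B5 = {a, c, d}
Tree: B1–B2, B1–B3, B2–B4, B2–B5

The largest bag has 3 vertices, giving width 2; this decomposition certifies tw(G) ≤ 2. For the lower bound, the 3 vertices {a, f, g} are pairwise adjacent, and any tree decomposition puts a clique entirely inside one bag — forcing width ≥ 2. Therefore the treewidth is 2.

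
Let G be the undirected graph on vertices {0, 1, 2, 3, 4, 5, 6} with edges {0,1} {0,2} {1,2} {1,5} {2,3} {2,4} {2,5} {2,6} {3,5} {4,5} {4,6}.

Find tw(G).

A width-2 tree decomposition is:
Bags: B1 = {2, 4, 5}  B2 = {2, 3, 5}  B3 = {1, 2, 5}  B4 = {2, 4, 6}  B5 = {0, 1, 2}
Tree: B1–B2, B1–B3, B1–B4, B3–B5
Every bag has size at most 3, so the width is 3 − 1 = 2 and tw(G) ≤ 2. Conversely, {0, 1, 2} is a clique of size 3, and the vertices of any clique must share a bag in every tree decomposition; so some bag has ≥ 3 vertices and tw(G) ≥ 2. Hence tw(G) = 2 exactly.

2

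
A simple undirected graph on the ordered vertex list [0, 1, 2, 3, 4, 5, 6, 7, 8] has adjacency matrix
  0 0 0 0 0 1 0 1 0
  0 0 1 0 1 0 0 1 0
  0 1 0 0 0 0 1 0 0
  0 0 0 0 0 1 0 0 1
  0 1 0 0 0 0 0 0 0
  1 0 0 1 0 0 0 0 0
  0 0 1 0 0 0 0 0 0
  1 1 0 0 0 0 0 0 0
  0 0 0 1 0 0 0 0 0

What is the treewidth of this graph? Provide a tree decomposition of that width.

Each bag holds 2 vertices, so the decomposition has width 1, which upper-bounds the treewidth. Any graph with an edge has treewidth ≥ 1, and G has the edge 4–1. Therefore the treewidth is 1.

Treewidth 1.
Bags: B1 = {1, 4}  B2 = {1, 7}  B3 = {0, 7}  B4 = {1, 2}  B5 = {2, 6}  B6 = {0, 5}  B7 = {3, 5}  B8 = {3, 8}
Tree: B1–B2, B2–B3, B1–B4, B4–B5, B3–B6, B6–B7, B7–B8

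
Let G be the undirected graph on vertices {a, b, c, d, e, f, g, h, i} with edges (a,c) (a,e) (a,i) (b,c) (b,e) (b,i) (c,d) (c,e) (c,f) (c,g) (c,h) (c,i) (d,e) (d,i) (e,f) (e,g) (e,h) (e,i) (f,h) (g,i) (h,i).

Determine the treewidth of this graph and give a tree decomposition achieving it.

Treewidth 3.
Bags: B1 = {c, e, h, i}  B2 = {a, c, e, i}  B3 = {c, d, e, i}  B4 = {b, c, e, i}  B5 = {c, e, g, i}  B6 = {c, e, f, h}
Tree: B1–B2, B1–B3, B3–B4, B2–B5, B1–B6

The largest bag has 4 vertices, giving width 3; this decomposition certifies tw(G) ≤ 3. Conversely, {c, e, f, h} is a clique of size 4, and the vertices of any clique must share a bag in every tree decomposition; so some bag has ≥ 4 vertices and tw(G) ≥ 3. Therefore the treewidth is 3.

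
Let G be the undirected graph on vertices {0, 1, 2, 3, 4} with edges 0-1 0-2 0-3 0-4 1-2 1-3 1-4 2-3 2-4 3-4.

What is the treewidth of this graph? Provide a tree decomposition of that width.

Treewidth 4.
One such decomposition:
Bags: B1 = {0, 1, 2, 3, 4}
Tree: (single bag)

With just one bag of size 5, the width is 5 − 1 = 4, so tw(G) ≤ 4. For the lower bound, the 5 vertices {0, 1, 2, 3, 4} are pairwise adjacent, and any tree decomposition puts a clique entirely inside one bag — forcing width ≥ 4. Combining the bounds, tw(G) = 4.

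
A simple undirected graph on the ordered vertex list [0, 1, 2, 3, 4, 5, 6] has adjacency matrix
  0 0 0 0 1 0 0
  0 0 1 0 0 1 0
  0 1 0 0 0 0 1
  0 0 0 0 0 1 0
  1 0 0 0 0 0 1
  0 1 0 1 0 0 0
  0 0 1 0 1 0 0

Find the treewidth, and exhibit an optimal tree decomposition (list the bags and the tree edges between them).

Treewidth 1.
One optimal decomposition is:
Bags: B1 = {3, 5}  B2 = {1, 5}  B3 = {1, 2}  B4 = {2, 6}  B5 = {4, 6}  B6 = {0, 4}
Tree: B1–B2, B2–B3, B3–B4, B4–B5, B5–B6

The largest bag has 2 vertices, giving width 1; this decomposition certifies tw(G) ≤ 1. Any graph with an edge has treewidth ≥ 1, and G has the edge 3–5. Therefore the treewidth is 1.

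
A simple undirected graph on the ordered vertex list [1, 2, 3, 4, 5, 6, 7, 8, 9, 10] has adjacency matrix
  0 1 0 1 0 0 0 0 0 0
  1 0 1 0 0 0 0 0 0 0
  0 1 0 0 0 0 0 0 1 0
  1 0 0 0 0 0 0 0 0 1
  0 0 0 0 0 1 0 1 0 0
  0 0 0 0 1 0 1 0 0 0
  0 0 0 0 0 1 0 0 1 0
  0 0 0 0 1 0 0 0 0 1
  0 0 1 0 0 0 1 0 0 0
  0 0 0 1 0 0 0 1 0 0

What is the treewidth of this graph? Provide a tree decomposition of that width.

Treewidth 2.
One optimal decomposition is:
Bags: B1 = {5, 6, 8}  B2 = {6, 8, 10}  B3 = {4, 6, 10}  B4 = {1, 4, 6}  B5 = {1, 2, 6}  B6 = {2, 3, 6}  B7 = {3, 6, 9}  B8 = {6, 7, 9}
Tree: B1–B2, B2–B3, B3–B4, B4–B5, B5–B6, B6–B7, B7–B8

Each bag holds 3 vertices, so the decomposition has width 2, which upper-bounds the treewidth. The edges 6–5–8–10–4–1–2–3–9–7–6 form a cycle, so G is not a tree and its treewidth is at least 2. Combining the bounds, tw(G) = 2.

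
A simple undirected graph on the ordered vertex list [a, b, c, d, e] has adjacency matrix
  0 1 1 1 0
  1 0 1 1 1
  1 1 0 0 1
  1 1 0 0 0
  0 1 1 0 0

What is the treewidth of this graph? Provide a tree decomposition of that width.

Treewidth 2.
Bags: B1 = {a, b, c}  B2 = {b, c, e}  B3 = {a, b, d}
Tree: B1–B2, B1–B3

Each bag holds 3 vertices, so the decomposition has width 2, which upper-bounds the treewidth. For the lower bound, the 3 vertices {a, b, d} are pairwise adjacent, and any tree decomposition puts a clique entirely inside one bag — forcing width ≥ 2. The upper and lower bounds meet at 2, so that is the treewidth.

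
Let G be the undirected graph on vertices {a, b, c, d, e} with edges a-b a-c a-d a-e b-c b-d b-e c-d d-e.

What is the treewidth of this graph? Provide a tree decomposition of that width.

Treewidth 3.
One optimal decomposition is:
Bags: B1 = {a, b, c, d}  B2 = {a, b, d, e}
Tree: B1–B2

The largest bag has 4 vertices, giving width 3; this decomposition certifies tw(G) ≤ 3. Conversely, {a, b, d, e} is a clique of size 4, and the vertices of any clique must share a bag in every tree decomposition; so some bag has ≥ 4 vertices and tw(G) ≥ 3. Combining the bounds, tw(G) = 3.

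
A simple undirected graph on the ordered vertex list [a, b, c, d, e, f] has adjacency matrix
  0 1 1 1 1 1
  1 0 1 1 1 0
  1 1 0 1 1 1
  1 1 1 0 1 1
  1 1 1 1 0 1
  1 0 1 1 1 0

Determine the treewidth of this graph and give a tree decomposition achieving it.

Treewidth 4.
One optimal decomposition is:
Bags: B1 = {a, c, d, e, f}  B2 = {a, b, c, d, e}
Tree: B1–B2

The largest bag has 5 vertices, giving width 4; this decomposition certifies tw(G) ≤ 4. Conversely, {a, c, d, e, f} is a clique of size 5, and the vertices of any clique must share a bag in every tree decomposition; so some bag has ≥ 5 vertices and tw(G) ≥ 4. Hence tw(G) = 4 exactly.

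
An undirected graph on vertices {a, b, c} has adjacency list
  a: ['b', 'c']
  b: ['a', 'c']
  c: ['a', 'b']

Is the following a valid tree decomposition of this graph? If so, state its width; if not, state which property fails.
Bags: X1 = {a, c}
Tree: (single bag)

No — vertex b appears in no bag.

A tree decomposition must satisfy three properties: every vertex lies in some bag; for every edge, both endpoints lie together in some bag; and for every vertex, the bags containing it form a connected subtree. Here vertex b appears in no bag, so the decomposition is invalid.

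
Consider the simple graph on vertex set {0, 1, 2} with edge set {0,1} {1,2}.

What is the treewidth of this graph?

A width-1 tree decomposition is:
Bags: B1 = {0, 1}  B2 = {1, 2}
Tree: B1–B2
The largest bag has 2 vertices, giving width 1; this decomposition certifies tw(G) ≤ 1. Any graph with an edge has treewidth ≥ 1, and G has the edge 0–1. Combining the bounds, tw(G) = 1.

1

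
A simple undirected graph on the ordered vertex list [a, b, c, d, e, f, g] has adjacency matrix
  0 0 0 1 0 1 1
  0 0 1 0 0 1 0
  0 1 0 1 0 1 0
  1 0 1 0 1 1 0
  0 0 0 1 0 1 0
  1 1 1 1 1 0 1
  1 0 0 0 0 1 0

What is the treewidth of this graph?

A width-2 tree decomposition is:
Bags: B1 = {a, d, f}  B2 = {c, d, f}  B3 = {a, f, g}  B4 = {b, c, f}  B5 = {d, e, f}
Tree: B1–B2, B1–B3, B2–B4, B1–B5
The largest bag has 3 vertices, giving width 2; this decomposition certifies tw(G) ≤ 2. For the lower bound, the 3 vertices {d, e, f} are pairwise adjacent, and any tree decomposition puts a clique entirely inside one bag — forcing width ≥ 2. Hence tw(G) = 2 exactly.

2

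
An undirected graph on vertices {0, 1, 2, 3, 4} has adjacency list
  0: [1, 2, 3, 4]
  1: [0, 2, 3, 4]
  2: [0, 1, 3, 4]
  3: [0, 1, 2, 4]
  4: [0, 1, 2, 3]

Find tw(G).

A width-4 tree decomposition is:
Bags: B1 = {0, 1, 2, 3, 4}
Tree: (single bag)
With just one bag of size 5, the width is 5 − 1 = 4, so tw(G) ≤ 4. On the other hand G contains the 5-clique {0, 1, 2, 3, 4}. A clique must lie in a single bag of any decomposition, so no decomposition can have width below 4. Combining the bounds, tw(G) = 4.

4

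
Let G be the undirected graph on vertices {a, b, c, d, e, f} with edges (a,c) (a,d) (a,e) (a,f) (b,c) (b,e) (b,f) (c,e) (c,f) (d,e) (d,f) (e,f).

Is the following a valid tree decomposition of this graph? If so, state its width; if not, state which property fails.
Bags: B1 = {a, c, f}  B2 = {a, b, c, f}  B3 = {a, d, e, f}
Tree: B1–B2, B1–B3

No — edge (e,c) lies in no bag.

A tree decomposition must satisfy three properties: every vertex lies in some bag; for every edge, both endpoints lie together in some bag; and for every vertex, the bags containing it form a connected subtree. Here edge (e,c) lies in no bag, so the decomposition is invalid.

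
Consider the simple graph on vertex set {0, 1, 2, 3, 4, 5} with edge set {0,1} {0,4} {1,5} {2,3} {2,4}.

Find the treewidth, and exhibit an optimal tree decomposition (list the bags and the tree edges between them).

Treewidth 1.
One such decomposition:
Bags: B1 = {2, 3}  B2 = {2, 4}  B3 = {0, 4}  B4 = {0, 1}  B5 = {1, 5}
Tree: B1–B2, B2–B3, B3–B4, B4–B5

Each bag holds 2 vertices, so the decomposition has width 1, which upper-bounds the treewidth. Since G has at least one edge (e.g. 3–2), it is not an edgeless graph, so tw(G) ≥ 1. Hence tw(G) = 1 exactly.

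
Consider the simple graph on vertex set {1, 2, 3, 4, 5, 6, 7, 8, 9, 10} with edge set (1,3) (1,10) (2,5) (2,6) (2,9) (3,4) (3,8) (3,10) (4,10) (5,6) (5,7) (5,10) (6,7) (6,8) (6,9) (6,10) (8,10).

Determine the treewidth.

2

A width-2 tree decomposition is:
Bags: B1 = {5, 6, 10}  B2 = {2, 5, 6}  B3 = {6, 8, 10}  B4 = {3, 8, 10}  B5 = {1, 3, 10}  B6 = {2, 6, 9}  B7 = {5, 6, 7}  B8 = {3, 4, 10}
Tree: B1–B2, B1–B3, B3–B4, B4–B5, B2–B6, B2–B7, B5–B8
The largest bag has 3 vertices, giving width 2; this decomposition certifies tw(G) ≤ 2. For the lower bound, the 3 vertices {1, 3, 10} are pairwise adjacent, and any tree decomposition puts a clique entirely inside one bag — forcing width ≥ 2. Combining the bounds, tw(G) = 2.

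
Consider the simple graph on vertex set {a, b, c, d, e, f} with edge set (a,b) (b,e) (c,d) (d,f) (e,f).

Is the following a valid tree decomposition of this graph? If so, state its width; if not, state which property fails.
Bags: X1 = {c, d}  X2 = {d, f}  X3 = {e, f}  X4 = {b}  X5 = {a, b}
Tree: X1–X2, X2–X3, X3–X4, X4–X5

A tree decomposition must satisfy three properties: every vertex lies in some bag; for every edge, both endpoints lie together in some bag; and for every vertex, the bags containing it form a connected subtree. Here edge (e,b) lies in no bag, so the decomposition is invalid.

No — edge (e,b) lies in no bag.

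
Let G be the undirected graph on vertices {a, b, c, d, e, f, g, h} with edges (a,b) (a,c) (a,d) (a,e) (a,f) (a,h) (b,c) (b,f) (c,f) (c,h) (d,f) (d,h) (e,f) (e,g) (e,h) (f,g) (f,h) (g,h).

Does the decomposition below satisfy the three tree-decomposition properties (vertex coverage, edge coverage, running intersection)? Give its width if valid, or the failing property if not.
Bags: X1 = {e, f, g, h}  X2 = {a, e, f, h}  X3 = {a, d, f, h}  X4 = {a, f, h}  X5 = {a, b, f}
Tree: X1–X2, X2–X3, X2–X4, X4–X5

A tree decomposition must satisfy three properties: every vertex lies in some bag; for every edge, both endpoints lie together in some bag; and for every vertex, the bags containing it form a connected subtree. Here vertex c appears in no bag, so the decomposition is invalid.

No — vertex c appears in no bag.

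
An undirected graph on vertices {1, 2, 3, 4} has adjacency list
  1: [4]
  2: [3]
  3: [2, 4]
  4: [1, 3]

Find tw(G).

A width-1 tree decomposition is:
Bags: B1 = {1, 4}  B2 = {3, 4}  B3 = {2, 3}
Tree: B1–B2, B2–B3
The largest bag has 2 vertices, giving width 1; this decomposition certifies tw(G) ≤ 1. G has an edge, so its treewidth is at least 1. Therefore the treewidth is 1.

1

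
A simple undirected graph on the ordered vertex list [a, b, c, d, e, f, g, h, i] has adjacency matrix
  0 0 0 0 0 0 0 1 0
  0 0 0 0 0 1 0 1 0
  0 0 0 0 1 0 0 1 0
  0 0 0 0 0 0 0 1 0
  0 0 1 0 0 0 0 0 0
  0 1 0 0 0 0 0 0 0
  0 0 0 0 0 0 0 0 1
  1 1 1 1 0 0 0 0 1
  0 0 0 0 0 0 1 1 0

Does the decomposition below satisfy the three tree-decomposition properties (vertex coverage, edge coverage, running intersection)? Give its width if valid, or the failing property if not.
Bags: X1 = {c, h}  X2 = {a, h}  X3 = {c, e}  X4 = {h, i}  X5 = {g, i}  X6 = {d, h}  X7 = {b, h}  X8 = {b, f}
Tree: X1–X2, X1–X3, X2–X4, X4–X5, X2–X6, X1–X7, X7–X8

Checking the three conditions: (i) the bags cover all of {a, b, c, d, e, f, g, h, i}; (ii) for each edge, some bag contains both endpoints; (iii) the bags containing any fixed vertex form a subtree. All hold, so the decomposition is valid with width 2 − 1 = 1.

Yes; width 1.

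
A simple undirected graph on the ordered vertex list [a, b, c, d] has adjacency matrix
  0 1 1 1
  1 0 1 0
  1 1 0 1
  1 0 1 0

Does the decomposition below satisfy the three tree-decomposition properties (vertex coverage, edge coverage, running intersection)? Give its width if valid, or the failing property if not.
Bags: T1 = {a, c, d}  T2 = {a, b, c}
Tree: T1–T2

Yes; width 2.

Vertex coverage: the bags together contain {a, b, c, d}, the full vertex set. Edge coverage: each edge of G has both endpoints in at least one bag. Running intersection: for every vertex, the bags containing it form a connected subtree. All three properties hold, so this is a valid tree decomposition of width max|bag| − 1 = 2, and hence tw(G) ≤ 2.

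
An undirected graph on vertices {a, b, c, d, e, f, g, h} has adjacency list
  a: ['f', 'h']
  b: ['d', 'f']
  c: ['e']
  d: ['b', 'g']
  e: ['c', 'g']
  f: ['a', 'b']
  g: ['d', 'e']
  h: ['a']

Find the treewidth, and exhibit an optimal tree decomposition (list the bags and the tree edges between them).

Every bag has size at most 2, so the width is 2 − 1 = 1 and tw(G) ≤ 1. Since G has at least one edge (e.g. h–a), it is not an edgeless graph, so tw(G) ≥ 1. The upper and lower bounds meet at 1, so that is the treewidth.

Treewidth 1.
Bags: B1 = {a, h}  B2 = {a, f}  B3 = {b, f}  B4 = {b, d}  B5 = {d, g}  B6 = {e, g}  B7 = {c, e}
Tree: B1–B2, B2–B3, B3–B4, B4–B5, B5–B6, B6–B7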